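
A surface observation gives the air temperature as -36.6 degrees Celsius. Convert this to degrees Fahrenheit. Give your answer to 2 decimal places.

-33.88 °F

°F = °C × 9/5 + 32 = -36.6 × 1.8 + 32 = -33.88 °F.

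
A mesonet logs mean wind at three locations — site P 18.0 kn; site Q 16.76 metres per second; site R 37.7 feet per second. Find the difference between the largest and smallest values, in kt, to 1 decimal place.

site Q: 16.76 m/s = 32.579 kt.
site R: 37.7 ft/s = 22.337 kt.
Spread: 32.579 − 18.000 = 14.6 kt.

14.6 kt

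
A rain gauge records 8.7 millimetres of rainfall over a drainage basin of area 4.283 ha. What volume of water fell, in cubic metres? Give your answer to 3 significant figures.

Area: 4.283 ha = 42830 m².
1 mm over 1 m² is 1 L, so volume = 8.7 × 42830 = 372621 L = 373 m³.

373 cubic metres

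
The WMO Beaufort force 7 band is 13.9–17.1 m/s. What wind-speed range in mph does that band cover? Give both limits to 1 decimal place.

13.9–17.1 m/s × 2.237 = 31.1–38.3 mph.

31.1 to 38.3 mph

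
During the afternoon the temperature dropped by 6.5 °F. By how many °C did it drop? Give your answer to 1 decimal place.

For a temperature change the 32° offset cancels: Δ°C = 6.5 × 0.5556 = 3.6 °C.

3.6 °C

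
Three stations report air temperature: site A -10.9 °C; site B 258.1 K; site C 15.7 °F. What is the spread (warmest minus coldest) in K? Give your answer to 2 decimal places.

5.99 K

site B: 258.1 K = -15.050 °C.
site C: 15.7 °F = -9.056 °C.
Spread: (-9.056) − (-15.050) = 5.994 °C.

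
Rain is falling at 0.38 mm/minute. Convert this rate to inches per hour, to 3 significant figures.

0.898 in/hour

0.38 mm/minute × 0.0393701 in/mm × 60 minute/hour = 0.898 in/hour.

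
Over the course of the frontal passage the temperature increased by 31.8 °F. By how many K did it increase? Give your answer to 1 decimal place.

17.7 K

A change of 1 °C equals a change of 1.8 °F: ΔK = 31.8 × 0.5556 = 17.7 K.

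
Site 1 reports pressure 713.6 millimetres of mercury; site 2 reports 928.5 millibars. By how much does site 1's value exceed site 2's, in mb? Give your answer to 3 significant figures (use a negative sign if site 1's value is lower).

22.9 mb

site 1: 713.6 mmHg = 951.389 mb.
Difference: 951.389 − 928.500 = 22.9 mb.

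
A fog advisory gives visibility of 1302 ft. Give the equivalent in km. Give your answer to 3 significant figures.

1 ft = 0.0003048 km, so 1302 × 0.0003048 = 0.397 km.

0.397 km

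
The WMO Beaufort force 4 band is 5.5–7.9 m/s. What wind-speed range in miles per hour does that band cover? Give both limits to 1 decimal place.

12.3 to 17.7 mph

5.5–7.9 m/s × 2.237 = 12.3–17.7 mph.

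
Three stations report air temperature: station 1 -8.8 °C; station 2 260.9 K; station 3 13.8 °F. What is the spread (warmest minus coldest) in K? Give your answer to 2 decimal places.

3.45 K

station 2: 260.9 K = -12.250 °C.
station 3: 13.8 °F = -10.111 °C.
Spread: (-8.800) − (-12.250) = 3.450 °C.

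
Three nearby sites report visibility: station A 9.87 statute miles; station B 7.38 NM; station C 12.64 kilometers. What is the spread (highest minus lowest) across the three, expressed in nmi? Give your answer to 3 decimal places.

station A: 9.87 SM = 8.57680 nmi.
station C: 12.64 km = 6.82505 nmi.
Spread: 8.57680 − 6.82505 = 1.752 nmi.

1.752 nmi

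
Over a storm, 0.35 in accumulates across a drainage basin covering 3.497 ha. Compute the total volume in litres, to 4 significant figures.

310900 litres

Depth: 0.35 in × 25.4 = 8.89 mm.
Area: 3.497 ha = 34970 m².
1 mm over 1 m² is 1 L, so volume = 8.89 × 34970 = 310883.3 L ≈ 310900 L.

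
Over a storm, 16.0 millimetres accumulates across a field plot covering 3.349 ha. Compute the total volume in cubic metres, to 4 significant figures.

Area: 3.349 ha = 33490 m².
1 mm over 1 m² is 1 L, so volume = 16 × 33490 = 535840 L = 535.8 m³.

535.8 cubic metres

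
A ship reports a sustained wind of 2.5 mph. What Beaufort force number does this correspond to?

2.5 mph = 1.1 m/s, which is Beaufort 1 (light air, 0.3–1.5 m/s).

Beaufort force 1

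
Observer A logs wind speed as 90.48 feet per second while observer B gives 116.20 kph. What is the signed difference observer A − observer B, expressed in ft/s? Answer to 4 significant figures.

observer B: 116.20 km/h = 105.8982 ft/s.
Difference: 90.4800 − 105.8982 = -15.42 ft/s.

-15.42 ft/s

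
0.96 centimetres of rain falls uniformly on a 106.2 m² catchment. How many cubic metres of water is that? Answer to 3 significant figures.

1.02 cubic metres

Depth: 0.96 cm × 10 = 9.6 mm.
1 mm over 1 m² is 1 L, so volume = 9.6 × 106.2 = 1019.52 L = 1.02 m³.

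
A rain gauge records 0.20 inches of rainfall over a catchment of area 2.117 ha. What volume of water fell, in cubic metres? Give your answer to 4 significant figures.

Depth: 0.20 in × 25.4 = 5.08 mm.
Area: 2.117 ha = 21170 m².
1 mm over 1 m² is 1 L, so volume = 5.08 × 21170 = 107543.6 L = 107.5 m³.

107.5 cubic metres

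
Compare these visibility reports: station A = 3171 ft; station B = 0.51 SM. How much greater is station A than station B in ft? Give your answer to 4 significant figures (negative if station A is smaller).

478.2 ft

station B: 0.51 SM = 2692.800 ft.
Difference: 3171.000 − 2692.800 = 478.2 ft.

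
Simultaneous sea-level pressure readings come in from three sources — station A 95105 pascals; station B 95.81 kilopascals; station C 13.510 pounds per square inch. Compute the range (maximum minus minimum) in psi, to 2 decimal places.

station A: 95105 Pa = 13.7938 psi.
station B: 95.81 kPa = 13.8961 psi.
Spread: 13.8961 − 13.5100 = 0.39 psi.

0.39 psi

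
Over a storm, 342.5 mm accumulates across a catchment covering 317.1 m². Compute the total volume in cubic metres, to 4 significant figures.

1 mm over 1 m² is 1 L, so volume = 342.5 × 317.1 = 108606.75 L = 108.6 m³.

108.6 cubic metres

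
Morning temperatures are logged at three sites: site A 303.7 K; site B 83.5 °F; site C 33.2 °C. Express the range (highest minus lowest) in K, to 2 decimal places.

4.59 K

site A: 303.7 K = 30.550 °C.
site B: 83.5 °F = 28.611 °C.
Spread: 33.200 − 28.611 = 4.589 °C.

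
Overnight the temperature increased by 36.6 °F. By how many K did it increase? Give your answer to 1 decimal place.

20.3 K

A change of 1 °C equals a change of 1.8 °F: ΔK = 36.6 × 0.5556 = 20.3 K.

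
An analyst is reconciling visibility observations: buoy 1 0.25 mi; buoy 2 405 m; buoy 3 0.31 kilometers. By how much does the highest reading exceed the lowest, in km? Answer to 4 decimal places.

0.0950 km

buoy 1: 0.25 SM = 0.402336 km.
buoy 2: 405 m = 0.405000 km.
Spread: 0.405000 − 0.310000 = 0.0950 km.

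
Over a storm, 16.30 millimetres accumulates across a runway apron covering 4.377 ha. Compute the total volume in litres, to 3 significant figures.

Area: 4.377 ha = 43770 m².
1 mm over 1 m² is 1 L, so volume = 16.3 × 43770 = 713451 L ≈ 713000 L.

713000 litres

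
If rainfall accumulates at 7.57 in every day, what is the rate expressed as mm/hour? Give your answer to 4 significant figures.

7.57 in/day × 25.4 mm/in × 0.0416667 day/hour = 8.012 mm/hour.

8.012 mm/hour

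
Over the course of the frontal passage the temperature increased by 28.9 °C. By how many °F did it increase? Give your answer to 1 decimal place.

52.0 °F

A change of 1 °C equals a change of 1.8 °F: Δ°F = 28.9 × 1.8 = 52.0 °F.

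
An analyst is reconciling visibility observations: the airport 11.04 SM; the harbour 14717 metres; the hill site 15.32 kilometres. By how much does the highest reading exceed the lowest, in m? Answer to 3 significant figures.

the airport: 11.04 SM = 17767.16 m.
the hill site: 15.32 km = 15320.00 m.
Spread: 17767.16 − 14717.00 = 3050 m.

3050 m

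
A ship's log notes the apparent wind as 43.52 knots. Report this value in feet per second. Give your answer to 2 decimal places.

73.45 ft/s

1 kt = 1.68781 ft/s, so 43.52 × 1.68781 = 73.45 ft/s.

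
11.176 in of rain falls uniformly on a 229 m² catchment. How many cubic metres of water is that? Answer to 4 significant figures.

Depth: 11.176 in × 25.4 = 283.8704 mm.
1 mm over 1 m² is 1 L, so volume = 283.8704 × 229 = 65006.322 L = 65.01 m³.

65.01 cubic metres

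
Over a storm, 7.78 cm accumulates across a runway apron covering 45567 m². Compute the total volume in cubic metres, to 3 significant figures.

3550 cubic metres

Depth: 7.78 cm × 10 = 77.8 mm.
1 mm over 1 m² is 1 L, so volume = 77.8 × 45567 = 3545112.6 L = 3550 m³.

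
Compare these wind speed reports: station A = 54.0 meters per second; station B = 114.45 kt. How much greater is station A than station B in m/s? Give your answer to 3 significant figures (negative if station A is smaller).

station B: 114.45 kt = 58.8782 m/s.
Difference: 54.0000 − 58.8782 = -4.88 m/s.

-4.88 m/s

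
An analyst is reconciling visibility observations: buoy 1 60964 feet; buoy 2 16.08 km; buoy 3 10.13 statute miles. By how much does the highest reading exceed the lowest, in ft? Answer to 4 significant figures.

buoy 2: 16.08 km = 52755.91 ft.
buoy 3: 10.13 SM = 53486.40 ft.
Spread: 60964.00 − 52755.91 = 8208 ft.

8208 ft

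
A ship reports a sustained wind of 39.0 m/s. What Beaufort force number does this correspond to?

Beaufort force 12

39.0 m/s lies in the Beaufort 12 band (hurricane force, ≥32.7 m/s).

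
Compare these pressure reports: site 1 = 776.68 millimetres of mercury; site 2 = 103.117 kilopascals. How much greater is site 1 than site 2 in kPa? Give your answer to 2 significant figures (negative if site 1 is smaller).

site 1: 776.68 mmHg = 103.5488 kPa.
Difference: 103.5488 − 103.1170 = 0.43 kPa.

0.43 kPa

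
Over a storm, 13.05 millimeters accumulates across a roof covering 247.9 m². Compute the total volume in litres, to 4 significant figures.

3235 litres

1 mm over 1 m² is 1 L, so volume = 13.05 × 247.9 = 3235.095 L ≈ 3235 L.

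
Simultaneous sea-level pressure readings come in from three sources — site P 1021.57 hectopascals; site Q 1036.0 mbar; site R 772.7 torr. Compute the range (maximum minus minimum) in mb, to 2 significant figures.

site P: 1021.57 hPa = 1021.57 mb.
site R: 772.7 mmHg = 1030.18 mb.
Spread: 1036.00 − 1021.57 = 14 mb.

14 mb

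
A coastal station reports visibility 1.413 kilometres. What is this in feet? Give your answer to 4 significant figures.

1 km = 3280.84 ft, so 1.413 × 3280.84 = 4636 ft.

4636 ft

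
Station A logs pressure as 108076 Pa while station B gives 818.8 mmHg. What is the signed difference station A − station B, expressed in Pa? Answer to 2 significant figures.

-1100 Pa

station B: 818.8 mmHg = 109164.37 Pa.
Difference: 108076.00 − 109164.37 = -1100 Pa.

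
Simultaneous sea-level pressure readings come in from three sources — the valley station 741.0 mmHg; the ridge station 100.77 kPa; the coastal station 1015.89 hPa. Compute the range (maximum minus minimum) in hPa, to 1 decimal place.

the valley station: 741.0 mmHg = 987.919 hPa.
the ridge station: 100.77 kPa = 1007.700 hPa.
Spread: 1015.890 − 987.919 = 28.0 hPa.

28.0 hPa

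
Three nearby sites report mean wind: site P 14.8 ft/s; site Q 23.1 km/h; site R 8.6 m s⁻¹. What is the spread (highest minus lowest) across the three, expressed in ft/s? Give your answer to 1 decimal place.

13.4 ft/s

site Q: 23.1 km/h = 21.052 ft/s.
site R: 8.6 m/s = 28.215 ft/s.
Spread: 28.215 − 14.800 = 13.4 ft/s.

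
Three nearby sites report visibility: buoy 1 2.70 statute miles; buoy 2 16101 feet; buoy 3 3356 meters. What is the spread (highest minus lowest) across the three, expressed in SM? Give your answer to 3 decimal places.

0.964 SM

buoy 2: 16101 ft = 3.04943 SM.
buoy 3: 3356 m = 2.08532 SM.
Spread: 3.04943 − 2.08532 = 0.964 SM.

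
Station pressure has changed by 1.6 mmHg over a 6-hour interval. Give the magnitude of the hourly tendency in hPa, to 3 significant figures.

1.6 mmHg / 6 h × 1.33322 hPa/mmHg = 0.356 hPa/h.

0.356 hPa per hour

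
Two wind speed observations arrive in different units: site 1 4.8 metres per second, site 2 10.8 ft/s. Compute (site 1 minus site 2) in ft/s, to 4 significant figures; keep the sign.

4.948 ft/s

site 1: 4.8 m/s = 15.74803 ft/s.
Difference: 15.74803 − 10.80000 = 4.948 ft/s.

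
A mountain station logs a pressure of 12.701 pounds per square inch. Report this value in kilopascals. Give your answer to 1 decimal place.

1 psi = 6.89476 kPa, so 12.701 × 6.89476 = 87.6 kPa.

87.6 kPa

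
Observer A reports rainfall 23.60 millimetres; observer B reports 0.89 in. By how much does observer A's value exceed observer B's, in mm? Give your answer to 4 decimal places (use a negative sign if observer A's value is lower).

observer B: 0.89 in = 22.606000 mm.
Difference: 23.600000 − 22.606000 = 0.9940 mm.

0.9940 mm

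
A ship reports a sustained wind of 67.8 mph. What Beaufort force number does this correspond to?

67.8 mph = 30.3 m/s, which is Beaufort 11 (violent storm, 28.5–32.6 m/s).

Beaufort force 11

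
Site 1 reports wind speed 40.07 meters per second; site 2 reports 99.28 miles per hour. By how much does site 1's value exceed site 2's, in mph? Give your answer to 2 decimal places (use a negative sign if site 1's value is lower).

-9.65 mph

site 1: 40.07 m/s = 89.6340 mph.
Difference: 89.6340 − 99.2800 = -9.65 mph.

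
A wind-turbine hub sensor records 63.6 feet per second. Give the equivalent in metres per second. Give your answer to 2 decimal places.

1 ft/s = 0.3048 m/s, so 63.6 × 0.3048 = 19.39 m/s.

19.39 m/s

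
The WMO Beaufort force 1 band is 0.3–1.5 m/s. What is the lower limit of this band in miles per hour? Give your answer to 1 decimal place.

0.7 mph

0.3–1.5 m/s × 2.237 = 0.7–3.4 mph.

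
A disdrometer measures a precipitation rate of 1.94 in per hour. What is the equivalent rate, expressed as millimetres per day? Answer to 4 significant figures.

1183 mm/day

1.94 in/hour × 25.4 mm/in × 24 hour/day = 1183 mm/day.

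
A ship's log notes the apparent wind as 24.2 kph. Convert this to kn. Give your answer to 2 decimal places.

13.07 kt

1 km/h = 0.539957 kt, so 24.2 × 0.539957 = 13.07 kt.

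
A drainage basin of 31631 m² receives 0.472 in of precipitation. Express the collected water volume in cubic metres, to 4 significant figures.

Depth: 0.472 in × 25.4 = 11.9888 mm.
1 mm over 1 m² is 1 L, so volume = 11.9888 × 31631 = 379217.73 L = 379.2 m³.

379.2 cubic metres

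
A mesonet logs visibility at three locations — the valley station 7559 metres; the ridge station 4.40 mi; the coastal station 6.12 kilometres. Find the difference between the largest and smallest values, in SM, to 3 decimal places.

the valley station: 7559 m = 4.69694 SM.
the coastal station: 6.12 km = 3.80279 SM.
Spread: 4.69694 − 3.80279 = 0.894 SM.

0.894 SM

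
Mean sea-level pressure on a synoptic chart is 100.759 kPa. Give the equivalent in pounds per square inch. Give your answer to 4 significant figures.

1 kPa = 0.145038 psi, so 100.759 × 0.145038 = 14.61 psi.

14.61 psi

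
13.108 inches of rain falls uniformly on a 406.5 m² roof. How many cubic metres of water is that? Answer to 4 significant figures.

135.3 cubic metres

Depth: 13.108 in × 25.4 = 332.9432 mm.
1 mm over 1 m² is 1 L, so volume = 332.9432 × 406.5 = 135341.41 L = 135.3 m³.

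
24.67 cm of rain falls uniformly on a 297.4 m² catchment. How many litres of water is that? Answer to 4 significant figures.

73370 litres

Depth: 24.67 cm × 10 = 246.7 mm.
1 mm over 1 m² is 1 L, so volume = 246.7 × 297.4 = 73368.58 L ≈ 73370 L.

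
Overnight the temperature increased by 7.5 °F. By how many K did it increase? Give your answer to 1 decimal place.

A change of 1 °C equals a change of 1.8 °F: ΔK = 7.5 × 0.5556 = 4.2 K.

4.2 K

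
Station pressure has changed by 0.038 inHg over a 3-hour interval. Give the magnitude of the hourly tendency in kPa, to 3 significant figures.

0.038 inHg / 3 h × 3.38639 kPa/inHg = 0.0429 kPa/h.

0.0429 kPa per hour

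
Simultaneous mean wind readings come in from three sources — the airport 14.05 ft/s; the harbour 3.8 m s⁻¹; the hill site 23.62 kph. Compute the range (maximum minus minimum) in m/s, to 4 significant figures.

the airport: 14.05 ft/s = 4.28244 m/s.
the hill site: 23.62 km/h = 6.56111 m/s.
Spread: 6.56111 − 3.80000 = 2.761 m/s.

2.761 m/s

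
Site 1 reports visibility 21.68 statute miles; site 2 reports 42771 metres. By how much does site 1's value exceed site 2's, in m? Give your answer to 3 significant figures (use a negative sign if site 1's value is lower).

-7880 m

site 1: 21.68 SM = 34890.58 m.
Difference: 34890.58 − 42771.00 = -7880 m.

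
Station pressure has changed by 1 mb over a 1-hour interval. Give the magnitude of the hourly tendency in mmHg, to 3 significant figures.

0.750 mmHg per hour

1 mb / 1 h × 0.750062 mmHg/mb = 0.750 mmHg/h.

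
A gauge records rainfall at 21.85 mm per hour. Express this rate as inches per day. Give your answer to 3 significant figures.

20.6 in/day

21.85 mm/hour × 0.0393701 in/mm × 24 hour/day = 20.6 in/day.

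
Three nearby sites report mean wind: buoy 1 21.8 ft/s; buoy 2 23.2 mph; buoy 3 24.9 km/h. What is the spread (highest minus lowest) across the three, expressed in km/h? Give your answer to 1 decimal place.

buoy 1: 21.8 ft/s = 23.921 km/h.
buoy 2: 23.2 mph = 37.337 km/h.
Spread: 37.337 − 23.921 = 13.4 km/h.

13.4 km/h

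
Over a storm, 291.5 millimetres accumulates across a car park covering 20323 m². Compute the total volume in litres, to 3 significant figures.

5920000 litres

1 mm over 1 m² is 1 L, so volume = 291.5 × 20323 = 5924154.5 L ≈ 5920000 L.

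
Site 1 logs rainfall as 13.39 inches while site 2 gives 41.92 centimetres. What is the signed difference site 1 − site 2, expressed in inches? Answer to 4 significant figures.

site 2: 41.92 cm = 16.50394 in.
Difference: 13.39000 − 16.50394 = -3.114 in.

-3.114 in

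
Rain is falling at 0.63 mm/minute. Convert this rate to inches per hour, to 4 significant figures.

0.63 mm/minute × 0.0393701 in/mm × 60 minute/hour = 1.488 in/hour.

1.488 in/hour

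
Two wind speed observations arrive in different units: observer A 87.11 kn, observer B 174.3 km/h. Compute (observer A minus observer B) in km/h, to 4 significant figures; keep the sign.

observer A: 87.11 kt = 161.3277 km/h.
Difference: 161.3277 − 174.3000 = -12.97 km/h.

-12.97 km/h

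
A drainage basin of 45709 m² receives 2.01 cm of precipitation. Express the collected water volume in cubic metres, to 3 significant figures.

Depth: 2.01 cm × 10 = 20.1 mm.
1 mm over 1 m² is 1 L, so volume = 20.1 × 45709 = 918750.9 L = 919 m³.

919 cubic metres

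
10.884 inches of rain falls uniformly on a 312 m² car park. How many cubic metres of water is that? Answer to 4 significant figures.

86.25 cubic metres

Depth: 10.884 in × 25.4 = 276.4536 mm.
1 mm over 1 m² is 1 L, so volume = 276.4536 × 312 = 86253.523 L = 86.25 m³.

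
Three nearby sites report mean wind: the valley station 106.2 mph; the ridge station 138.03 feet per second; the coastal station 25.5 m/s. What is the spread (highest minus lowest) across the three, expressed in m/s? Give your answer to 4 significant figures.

the valley station: 106.2 mph = 47.4756 m/s.
the ridge station: 138.03 ft/s = 42.0715 m/s.
Spread: 47.4756 − 25.5000 = 21.98 m/s.

21.98 m/s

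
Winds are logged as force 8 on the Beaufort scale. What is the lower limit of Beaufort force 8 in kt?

Beaufort 8 (gale) spans 34–40 knots.

34 kt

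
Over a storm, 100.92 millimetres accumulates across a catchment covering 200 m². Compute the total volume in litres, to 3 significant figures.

1 mm over 1 m² is 1 L, so volume = 100.92 × 200 = 20184 L ≈ 20200 L.

20200 litres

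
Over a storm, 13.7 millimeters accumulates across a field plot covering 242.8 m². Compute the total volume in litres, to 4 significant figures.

1 mm over 1 m² is 1 L, so volume = 13.7 × 242.8 = 3326.36 L ≈ 3326 L.

3326 litres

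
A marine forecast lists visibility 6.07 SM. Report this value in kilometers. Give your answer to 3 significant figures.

9.77 km

1 SM = 1.60934 km, so 6.07 × 1.60934 = 9.77 km.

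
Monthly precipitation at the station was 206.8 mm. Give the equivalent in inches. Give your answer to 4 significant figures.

1 mm = 0.0393701 in, so 206.8 × 0.0393701 = 8.142 in.

8.142 in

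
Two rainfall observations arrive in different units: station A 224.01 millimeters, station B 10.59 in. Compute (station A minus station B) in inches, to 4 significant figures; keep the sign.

-1.771 in

station A: 224.01 mm = 8.81929 in.
Difference: 8.81929 − 10.59000 = -1.771 in.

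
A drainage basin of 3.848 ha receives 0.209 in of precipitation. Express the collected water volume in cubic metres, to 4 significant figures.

204.3 cubic metres

Depth: 0.209 in × 25.4 = 5.3086 mm.
Area: 3.848 ha = 38480 m².
1 mm over 1 m² is 1 L, so volume = 5.3086 × 38480 = 204274.93 L = 204.3 m³.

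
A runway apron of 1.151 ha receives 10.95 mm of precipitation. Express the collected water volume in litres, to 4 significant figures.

Area: 1.151 ha = 11510 m².
1 mm over 1 m² is 1 L, so volume = 10.95 × 11510 = 126034.5 L ≈ 126000 L.

126000 litres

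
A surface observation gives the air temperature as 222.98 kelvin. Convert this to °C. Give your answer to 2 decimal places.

-50.17 °C

°C = 222.98 − 273.15 = -50.17 °C.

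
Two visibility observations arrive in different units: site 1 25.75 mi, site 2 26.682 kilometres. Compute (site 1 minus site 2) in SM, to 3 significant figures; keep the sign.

9.17 SM

site 2: 26.682 km = 16.5794 SM.
Difference: 25.7500 − 16.5794 = 9.17 SM.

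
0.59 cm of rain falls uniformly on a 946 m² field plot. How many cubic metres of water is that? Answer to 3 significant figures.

5.58 cubic metres

Depth: 0.59 cm × 10 = 5.9 mm.
1 mm over 1 m² is 1 L, so volume = 5.9 × 946 = 5581.4 L = 5.58 m³.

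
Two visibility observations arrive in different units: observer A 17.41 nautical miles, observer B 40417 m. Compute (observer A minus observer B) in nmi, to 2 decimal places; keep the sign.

-4.41 nmi

observer B: 40417 m = 21.8234 nmi.
Difference: 17.4100 − 21.8234 = -4.41 nmi.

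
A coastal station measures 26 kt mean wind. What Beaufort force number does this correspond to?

Beaufort force 6

26 kt lies in the Beaufort 6 band (strong breeze, 22–27 kt).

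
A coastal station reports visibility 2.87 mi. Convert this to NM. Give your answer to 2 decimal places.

1 SM = 0.868976 nmi, so 2.87 × 0.868976 = 2.49 nmi.

2.49 nmi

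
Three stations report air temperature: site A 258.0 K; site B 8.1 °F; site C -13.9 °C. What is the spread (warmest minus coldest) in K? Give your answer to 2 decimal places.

site A: 258.0 K = -15.150 °C.
site B: 8.1 °F = -13.278 °C.
Spread: (-13.278) − (-15.150) = 1.872 °C.

1.87 K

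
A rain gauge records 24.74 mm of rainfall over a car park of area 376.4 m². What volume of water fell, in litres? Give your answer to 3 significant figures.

9310 litres

1 mm over 1 m² is 1 L, so volume = 24.74 × 376.4 = 9312.136 L ≈ 9310 L.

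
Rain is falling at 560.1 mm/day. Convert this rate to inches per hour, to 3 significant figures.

560.1 mm/day × 0.0393701 in/mm × 0.0416667 day/hour = 0.919 in/hour.

0.919 in/hour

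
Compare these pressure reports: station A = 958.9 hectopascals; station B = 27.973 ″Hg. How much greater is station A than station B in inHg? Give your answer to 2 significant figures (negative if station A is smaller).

station A: 958.9 hPa = 28.3163 inHg.
Difference: 28.3163 − 27.9730 = 0.34 inHg.

0.34 inHg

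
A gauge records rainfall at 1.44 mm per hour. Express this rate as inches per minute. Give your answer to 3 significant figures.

1.44 mm/hour × 0.0393701 in/mm × 0.0166667 hour/minute = 0.000945 in/minute.

0.000945 in/minute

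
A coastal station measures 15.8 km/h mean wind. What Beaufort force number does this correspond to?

15.8 km/h = 4.4 m/s, which is Beaufort 3 (gentle breeze, 3.4–5.4 m/s).

Beaufort force 3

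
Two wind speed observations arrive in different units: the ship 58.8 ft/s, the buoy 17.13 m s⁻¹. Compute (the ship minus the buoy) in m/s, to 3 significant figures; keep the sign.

0.792 m/s

the ship: 58.8 ft/s = 17.92224 m/s.
Difference: 17.92224 − 17.13000 = 0.792 m/s.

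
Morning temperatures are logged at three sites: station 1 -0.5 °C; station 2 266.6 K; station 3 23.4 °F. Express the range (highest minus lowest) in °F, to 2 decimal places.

10.89 °F

station 2: 266.6 K = -6.550 °C.
station 3: 23.4 °F = -4.778 °C.
Spread: (-0.500) − (-6.550) = 6.050 °C = 10.89 °F.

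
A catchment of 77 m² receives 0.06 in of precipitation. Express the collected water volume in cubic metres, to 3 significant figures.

Depth: 0.06 in × 25.4 = 1.524 mm.
1 mm over 1 m² is 1 L, so volume = 1.524 × 77 = 117.348 L = 0.117 m³.

0.117 cubic metres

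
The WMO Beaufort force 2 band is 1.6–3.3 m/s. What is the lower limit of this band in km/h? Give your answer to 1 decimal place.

1.6–3.3 m/s × 3.6 = 5.8–11.9 km/h.

5.8 km/h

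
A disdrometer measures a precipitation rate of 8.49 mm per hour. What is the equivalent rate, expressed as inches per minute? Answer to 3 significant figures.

0.00557 in/minute

8.49 mm/hour × 0.0393701 in/mm × 0.0166667 hour/minute = 0.00557 in/minute.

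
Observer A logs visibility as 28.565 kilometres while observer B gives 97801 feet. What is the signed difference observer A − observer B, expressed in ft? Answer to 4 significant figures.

-4084 ft

observer A: 28.565 km = 93717.19 ft.
Difference: 93717.19 − 97801.00 = -4084 ft.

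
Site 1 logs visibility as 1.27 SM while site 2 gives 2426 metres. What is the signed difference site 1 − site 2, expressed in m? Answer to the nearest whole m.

site 1: 1.27 SM = 2043.87 m.
Difference: 2043.87 − 2426.00 = -382 m.

-382 m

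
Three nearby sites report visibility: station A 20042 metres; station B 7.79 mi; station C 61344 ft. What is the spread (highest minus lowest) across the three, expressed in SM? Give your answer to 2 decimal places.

station A: 20042 m = 12.4535 SM.
station C: 61344 ft = 11.6182 SM.
Spread: 12.4535 − 7.7900 = 4.66 SM.

4.66 SM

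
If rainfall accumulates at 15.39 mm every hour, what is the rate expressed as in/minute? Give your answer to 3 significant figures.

0.0101 in/minute

15.39 mm/hour × 0.0393701 in/mm × 0.0166667 hour/minute = 0.0101 in/minute.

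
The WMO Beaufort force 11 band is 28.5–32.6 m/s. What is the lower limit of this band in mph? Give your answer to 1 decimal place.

63.8 mph

28.5–32.6 m/s × 2.237 = 63.8–72.9 mph.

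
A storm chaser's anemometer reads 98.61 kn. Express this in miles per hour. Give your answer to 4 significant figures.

1 kt = 1.15078 mph, so 98.61 × 1.15078 = 113.5 mph.

113.5 mph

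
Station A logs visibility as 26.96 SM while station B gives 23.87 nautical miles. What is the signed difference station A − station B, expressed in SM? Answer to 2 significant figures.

-0.51 SM

station B: 23.87 nmi = 27.4691 SM.
Difference: 26.9600 − 27.4691 = -0.51 SM.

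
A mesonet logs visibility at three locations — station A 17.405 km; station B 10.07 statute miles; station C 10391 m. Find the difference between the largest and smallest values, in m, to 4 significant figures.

7014 m

station A: 17.405 km = 17405.00 m.
station B: 10.07 SM = 16206.09 m.
Spread: 17405.00 − 10391.00 = 7014 m.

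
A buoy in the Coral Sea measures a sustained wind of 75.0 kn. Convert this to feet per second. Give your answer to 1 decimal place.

126.6 ft/s

1 kt = 1.68781 ft/s, so 75.0 × 1.68781 = 126.6 ft/s.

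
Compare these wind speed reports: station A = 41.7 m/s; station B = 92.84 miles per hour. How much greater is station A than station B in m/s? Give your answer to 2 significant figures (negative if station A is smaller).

station B: 92.84 mph = 41.5032 m/s.
Difference: 41.7000 − 41.5032 = 0.20 m/s.

0.20 m/s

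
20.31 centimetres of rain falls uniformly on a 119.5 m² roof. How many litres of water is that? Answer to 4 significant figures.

Depth: 20.31 cm × 10 = 203.1 mm.
1 mm over 1 m² is 1 L, so volume = 203.1 × 119.5 = 24270.45 L ≈ 24270 L.

24270 litres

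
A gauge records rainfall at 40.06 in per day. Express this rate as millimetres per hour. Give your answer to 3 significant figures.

40.06 in/day × 25.4 mm/in × 0.0416667 day/hour = 42.4 mm/hour.

42.4 mm/hour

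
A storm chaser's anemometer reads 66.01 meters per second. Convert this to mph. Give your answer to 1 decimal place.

147.7 mph

1 m/s = 2.23694 mph, so 66.01 × 2.23694 = 147.7 mph.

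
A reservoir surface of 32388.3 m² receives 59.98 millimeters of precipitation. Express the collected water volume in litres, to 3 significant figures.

1940000 litres

1 mm over 1 m² is 1 L, so volume = 59.98 × 32388.3 = 1942650.2 L ≈ 1940000 L.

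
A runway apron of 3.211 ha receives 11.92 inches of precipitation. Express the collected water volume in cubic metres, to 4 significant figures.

9722 cubic metres

Depth: 11.92 in × 25.4 = 302.768 mm.
Area: 3.211 ha = 32110 m².
1 mm over 1 m² is 1 L, so volume = 302.768 × 32110 = 9721880.5 L = 9722 m³.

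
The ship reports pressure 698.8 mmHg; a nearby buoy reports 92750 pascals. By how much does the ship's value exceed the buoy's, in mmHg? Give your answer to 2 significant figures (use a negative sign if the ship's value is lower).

3.1 mmHg

the buoy: 92750 Pa = 695.682 mmHg.
Difference: 698.800 − 695.682 = 3.1 mmHg.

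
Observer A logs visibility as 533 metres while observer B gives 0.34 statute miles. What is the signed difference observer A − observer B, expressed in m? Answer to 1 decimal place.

observer B: 0.34 SM = 547.177 m.
Difference: 533.000 − 547.177 = -14.2 m.

-14.2 m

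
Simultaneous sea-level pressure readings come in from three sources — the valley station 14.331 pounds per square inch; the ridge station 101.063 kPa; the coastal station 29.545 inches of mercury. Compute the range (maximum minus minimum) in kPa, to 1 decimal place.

2.3 kPa

the valley station: 14.331 psi = 98.809 kPa.
the coastal station: 29.545 inHg = 100.051 kPa.
Spread: 101.063 − 98.809 = 2.3 kPa.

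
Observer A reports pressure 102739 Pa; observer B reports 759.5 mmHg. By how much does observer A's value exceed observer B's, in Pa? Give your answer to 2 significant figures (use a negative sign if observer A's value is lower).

1500 Pa

observer B: 759.5 mmHg = 101258.35 Pa.
Difference: 102739.00 − 101258.35 = 1500 Pa.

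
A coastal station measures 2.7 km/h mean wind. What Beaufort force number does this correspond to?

2.7 km/h = 0.8 m/s, which is Beaufort 1 (light air, 0.3–1.5 m/s).

Beaufort force 1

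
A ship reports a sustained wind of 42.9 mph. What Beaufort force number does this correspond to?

42.9 mph = 19.2 m/s, which is Beaufort 8 (gale, 17.2–20.7 m/s).

Beaufort force 8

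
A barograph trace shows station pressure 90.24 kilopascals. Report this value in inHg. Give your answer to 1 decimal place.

1 kPa = 0.2953 inHg, so 90.24 × 0.2953 = 26.6 inHg.

26.6 inHg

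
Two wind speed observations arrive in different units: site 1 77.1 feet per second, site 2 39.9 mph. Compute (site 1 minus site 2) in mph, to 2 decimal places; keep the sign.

12.67 mph

site 1: 77.1 ft/s = 52.5682 mph.
Difference: 52.5682 − 39.9000 = 12.67 mph.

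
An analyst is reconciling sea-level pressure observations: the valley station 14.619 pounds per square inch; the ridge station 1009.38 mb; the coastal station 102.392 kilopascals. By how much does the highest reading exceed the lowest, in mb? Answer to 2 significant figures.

the valley station: 14.619 psi = 1007.94 mb.
the coastal station: 102.392 kPa = 1023.92 mb.
Spread: 1023.92 − 1007.94 = 16 mb.

16 mb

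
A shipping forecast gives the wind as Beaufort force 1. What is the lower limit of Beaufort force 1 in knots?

1 kt

Beaufort 1 (light air) spans 1–3 knots.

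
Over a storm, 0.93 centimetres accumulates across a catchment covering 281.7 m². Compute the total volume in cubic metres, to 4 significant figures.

2.620 cubic metres

Depth: 0.93 cm × 10 = 9.3 mm.
1 mm over 1 m² is 1 L, so volume = 9.3 × 281.7 = 2619.81 L = 2.620 m³.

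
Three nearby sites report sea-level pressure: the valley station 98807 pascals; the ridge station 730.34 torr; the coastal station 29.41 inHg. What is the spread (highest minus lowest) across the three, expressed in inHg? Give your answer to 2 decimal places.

0.66 inHg

the valley station: 98807 Pa = 29.1777 inHg.
the ridge station: 730.34 mmHg = 28.7535 inHg.
Spread: 29.4100 − 28.7535 = 0.66 inHg.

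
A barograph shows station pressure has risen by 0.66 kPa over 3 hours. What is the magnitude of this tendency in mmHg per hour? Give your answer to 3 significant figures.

1.65 mmHg per hour

0.66 kPa / 3 h × 7.50062 mmHg/kPa = 1.65 mmHg/h.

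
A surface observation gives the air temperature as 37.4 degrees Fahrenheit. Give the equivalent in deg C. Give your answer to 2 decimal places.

3.00 °C

°C = (°F − 32) × 5/9 = (37.4 − 32) / 1.8 = 3.00 °C.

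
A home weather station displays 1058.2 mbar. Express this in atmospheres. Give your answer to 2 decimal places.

1.04 atm

1 mb = 0.000986923 atm, so 1058.2 × 0.000986923 = 1.04 atm.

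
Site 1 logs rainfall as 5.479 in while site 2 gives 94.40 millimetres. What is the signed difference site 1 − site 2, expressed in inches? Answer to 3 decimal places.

site 2: 94.40 mm = 3.71654 in.
Difference: 5.47900 − 3.71654 = 1.762 in.

1.762 in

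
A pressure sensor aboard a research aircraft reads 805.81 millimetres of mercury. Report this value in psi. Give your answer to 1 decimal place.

1 mmHg = 0.0193368 psi, so 805.81 × 0.0193368 = 15.6 psi.

15.6 psi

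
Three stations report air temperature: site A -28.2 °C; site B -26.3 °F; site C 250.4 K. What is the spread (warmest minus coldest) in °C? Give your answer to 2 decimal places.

9.64 °C

site B: -26.3 °F = -32.389 °C.
site C: 250.4 K = -22.750 °C.
Spread: (-22.750) − (-32.389) = 9.639 °C.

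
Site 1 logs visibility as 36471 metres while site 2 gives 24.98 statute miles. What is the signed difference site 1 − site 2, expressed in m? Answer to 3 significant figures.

-3730 m

site 2: 24.98 SM = 40201.41 m.
Difference: 36471.00 − 40201.41 = -3730 m.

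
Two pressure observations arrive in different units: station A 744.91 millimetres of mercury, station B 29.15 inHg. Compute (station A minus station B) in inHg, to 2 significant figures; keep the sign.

0.18 inHg

station A: 744.91 mmHg = 29.3272 inHg.
Difference: 29.3272 − 29.1500 = 0.18 inHg.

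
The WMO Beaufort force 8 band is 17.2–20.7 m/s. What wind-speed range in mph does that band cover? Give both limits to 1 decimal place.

17.2–20.7 m/s × 2.237 = 38.5–46.3 mph.

38.5 to 46.3 mph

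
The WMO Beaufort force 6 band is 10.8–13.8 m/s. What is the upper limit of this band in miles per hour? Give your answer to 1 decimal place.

30.9 mph

10.8–13.8 m/s × 2.237 = 24.2–30.9 mph.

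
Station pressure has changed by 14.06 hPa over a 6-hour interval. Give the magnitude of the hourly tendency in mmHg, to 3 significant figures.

14.06 hPa / 6 h × 0.750062 mmHg/hPa = 1.76 mmHg/h.

1.76 mmHg per hour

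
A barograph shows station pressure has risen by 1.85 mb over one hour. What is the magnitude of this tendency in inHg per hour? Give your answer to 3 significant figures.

0.0546 inHg per hour

1.85 mb / 1 h × 0.02953 inHg/mb = 0.0546 inHg/h.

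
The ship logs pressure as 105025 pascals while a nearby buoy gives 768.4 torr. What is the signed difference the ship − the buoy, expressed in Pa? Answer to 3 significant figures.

2580 Pa

the buoy: 768.4 mmHg = 102444.92 Pa.
Difference: 105025.00 − 102444.92 = 2580 Pa.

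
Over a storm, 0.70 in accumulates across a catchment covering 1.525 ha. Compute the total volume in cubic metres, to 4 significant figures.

Depth: 0.70 in × 25.4 = 17.78 mm.
Area: 1.525 ha = 15250 m².
1 mm over 1 m² is 1 L, so volume = 17.78 × 15250 = 271145 L = 271.1 m³.

271.1 cubic metres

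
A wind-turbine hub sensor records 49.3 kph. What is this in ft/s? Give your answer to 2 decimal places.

44.93 ft/s

1 km/h = 0.911344 ft/s, so 49.3 × 0.911344 = 44.93 ft/s.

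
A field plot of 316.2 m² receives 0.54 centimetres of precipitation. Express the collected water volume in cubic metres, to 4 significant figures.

1.707 cubic metres

Depth: 0.54 cm × 10 = 5.4 mm.
1 mm over 1 m² is 1 L, so volume = 5.4 × 316.2 = 1707.48 L = 1.707 m³.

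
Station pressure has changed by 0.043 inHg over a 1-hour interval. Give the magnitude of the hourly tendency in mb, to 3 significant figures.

1.46 mb per hour

0.043 inHg / 1 h × 33.8639 mb/inHg = 1.46 mb/h.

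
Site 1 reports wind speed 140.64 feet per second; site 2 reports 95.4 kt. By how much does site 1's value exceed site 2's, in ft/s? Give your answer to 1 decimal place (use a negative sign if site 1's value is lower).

-20.4 ft/s

site 2: 95.4 kt = 161.017 ft/s.
Difference: 140.640 − 161.017 = -20.4 ft/s.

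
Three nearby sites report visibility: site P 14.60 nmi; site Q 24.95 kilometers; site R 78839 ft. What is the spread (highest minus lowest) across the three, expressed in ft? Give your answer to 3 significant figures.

9870 ft

site P: 14.60 nmi = 88711.29 ft.
site Q: 24.95 km = 81856.96 ft.
Spread: 88711.29 − 78839.00 = 9870 ft.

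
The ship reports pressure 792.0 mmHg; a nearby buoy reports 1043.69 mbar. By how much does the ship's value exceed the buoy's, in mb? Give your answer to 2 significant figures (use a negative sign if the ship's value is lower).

the ship: 792.0 mmHg = 1055.91 mb.
Difference: 1055.91 − 1043.69 = 12 mb.

12 mb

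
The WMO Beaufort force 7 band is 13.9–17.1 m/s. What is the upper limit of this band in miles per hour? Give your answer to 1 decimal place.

38.3 mph

13.9–17.1 m/s × 2.237 = 31.1–38.3 mph.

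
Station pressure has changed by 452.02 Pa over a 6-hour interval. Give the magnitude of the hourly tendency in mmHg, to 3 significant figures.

452.02 Pa / 6 h × 0.00750062 mmHg/Pa = 0.565 mmHg/h.

0.565 mmHg per hour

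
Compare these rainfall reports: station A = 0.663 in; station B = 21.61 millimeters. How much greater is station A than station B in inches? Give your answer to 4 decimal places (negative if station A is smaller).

-0.1878 in

station B: 21.61 mm = 0.850787 in.
Difference: 0.663000 − 0.850787 = -0.1878 in.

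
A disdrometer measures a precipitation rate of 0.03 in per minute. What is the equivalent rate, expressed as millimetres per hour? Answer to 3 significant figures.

45.7 mm/hour

0.03 in/minute × 25.4 mm/in × 60 minute/hour = 45.7 mm/hour.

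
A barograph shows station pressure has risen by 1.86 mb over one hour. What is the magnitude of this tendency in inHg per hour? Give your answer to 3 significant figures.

0.0549 inHg per hour

1.86 mb / 1 h × 0.02953 inHg/mb = 0.0549 inHg/h.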